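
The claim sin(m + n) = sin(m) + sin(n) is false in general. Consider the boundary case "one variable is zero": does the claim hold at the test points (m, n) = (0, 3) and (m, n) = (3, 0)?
Yes, holds at both test points

At (0, 3): LHS = sin(3) ≈ 0.1411, RHS = sin(3) ≈ 0.1411 → equal
At (3, 0): LHS = sin(3) ≈ 0.1411, RHS = sin(3) ≈ 0.1411 → equal

So the claim does hold at both of these boundary points, even though it is not an identity.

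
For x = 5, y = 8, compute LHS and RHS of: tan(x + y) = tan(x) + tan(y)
LHS = tan(5 + 8) = tan(13) ≈ 0.463
RHS = tan(5) + tan(8) ≈ -10.18

LHS ≠ RHS (they differ by about 10.64), so the equation does not hold here.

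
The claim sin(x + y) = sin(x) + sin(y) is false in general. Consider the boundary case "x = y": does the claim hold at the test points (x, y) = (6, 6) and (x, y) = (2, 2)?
At (6, 6): LHS = sin(12) ≈ -0.5366 ≠ RHS = 2·sin(6) ≈ -0.5588
At (2, 2): LHS = sin(4) ≈ -0.7568 ≠ RHS = 2·sin(2) ≈ 1.819

Answer: No, fails at both test points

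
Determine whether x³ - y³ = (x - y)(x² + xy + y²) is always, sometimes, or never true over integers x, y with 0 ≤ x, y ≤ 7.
Always true

The identity holds for every pair in the range. For instance at (x, y) = (7, 0): both sides equal 343.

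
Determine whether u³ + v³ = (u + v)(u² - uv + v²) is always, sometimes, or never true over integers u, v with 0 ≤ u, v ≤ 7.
Always true

The identity holds for every pair in the range. For instance at (u, v) = (3, 7): both sides equal 370.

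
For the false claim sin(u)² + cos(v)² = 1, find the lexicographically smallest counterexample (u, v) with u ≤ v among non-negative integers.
At (0, 0): both sides equal 1, so it holds there.

Substituting (0, 1) into the claim:
LHS = sin(0)² + cos(1)² = cos(1)² ≈ 0.2919
RHS = 1

Since LHS ≠ RHS, this pair disproves the claim, and no lexicographically smaller pair (u ≤ v, non-negative integers) does.

For instance (3, 6) is also a counterexample (LHS = sin(3)² + cos(6)² ≈ 0.9418, RHS = 1), but it's lexicographically larger.

Answer: (u, v) = (0, 1)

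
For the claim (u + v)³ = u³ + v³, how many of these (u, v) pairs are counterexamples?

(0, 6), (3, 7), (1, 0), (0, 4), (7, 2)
2

Testing each pair:
(0, 6): LHS = 216, RHS = 216 → satisfies claim
(3, 7): LHS = 1000, RHS = 370 → counterexample
(1, 0): LHS = 1, RHS = 1 → satisfies claim
(0, 4): LHS = 64, RHS = 64 → satisfies claim
(7, 2): LHS = 729, RHS = 351 → counterexample

That makes 2 counterexamples.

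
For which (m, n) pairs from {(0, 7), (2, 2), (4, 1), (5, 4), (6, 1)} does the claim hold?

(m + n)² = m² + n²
Testing each pair:
(0, 7): LHS = 49, RHS = 49 → holds
(2, 2): LHS = 16, RHS = 8 → fails
(4, 1): LHS = 25, RHS = 17 → fails
(5, 4): LHS = 81, RHS = 41 → fails
(6, 1): LHS = 49, RHS = 37 → fails

1 of 5 pairs satisfies the claim.

Answer: (0, 7)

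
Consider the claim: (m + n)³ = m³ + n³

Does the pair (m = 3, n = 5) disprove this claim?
Yes

Substituting m = 3, n = 5:
LHS = (3 + 5)³ = 512
RHS = 3³ + 5³ = 152

Since LHS ≠ RHS, this pair disproves the claim.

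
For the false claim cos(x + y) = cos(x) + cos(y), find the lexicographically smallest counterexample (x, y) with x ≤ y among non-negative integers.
Substituting (0, 0) into the claim:
LHS = cos(0 + 0) = 1
RHS = cos(0) + cos(0) = 2

Since LHS ≠ RHS, this pair disproves the claim, and no lexicographically smaller pair (x ≤ y, non-negative integers) does.

For instance (2, 6) is also a counterexample (LHS = cos(8) ≈ -0.1455, RHS = cos(2) + cos(6) ≈ 0.544), but it's lexicographically larger.

Answer: (x, y) = (0, 0)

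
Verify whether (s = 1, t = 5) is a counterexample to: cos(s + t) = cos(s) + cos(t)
Yes

Substituting s = 1, t = 5:
LHS = cos(1 + 5) = cos(6) ≈ 0.9602
RHS = cos(1) + cos(5) ≈ 0.824

Since LHS ≠ RHS, this pair disproves the claim.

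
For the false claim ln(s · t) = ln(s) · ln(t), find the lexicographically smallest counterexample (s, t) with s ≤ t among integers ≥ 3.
Substituting (3, 3) into the claim:
LHS = ln(3 · 3) = ln(9) ≈ 2.197
RHS = ln(3) · ln(3) = ln(3)² ≈ 1.207

Since LHS ≠ RHS, this pair disproves the claim, and no lexicographically smaller pair (s ≤ t, integers ≥ 3) does.

For instance (10, 10) is also a counterexample (LHS = ln(100) ≈ 4.605, RHS = ln(10)² ≈ 5.302), but it's lexicographically larger.

Answer: (s, t) = (3, 3)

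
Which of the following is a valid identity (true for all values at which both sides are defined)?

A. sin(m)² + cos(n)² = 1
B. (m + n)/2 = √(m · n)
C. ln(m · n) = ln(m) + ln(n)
A: fails at (4, 5) — LHS = cos(5)² + sin(4)² ≈ 0.6532, RHS = 1.
B: fails at (1, 2) — LHS = 3/2, RHS = √(2) ≈ 1.414.
C: holds — e.g. at (3, 3), both sides equal ln(9) ≈ 2.197.

Answer: C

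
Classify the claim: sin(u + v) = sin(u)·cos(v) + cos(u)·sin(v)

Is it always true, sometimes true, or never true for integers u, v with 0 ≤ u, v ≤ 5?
The identity holds for every pair in the range. For instance at (u, v) = (3, 1): both sides equal sin(4) ≈ -0.7568.

Answer: Always true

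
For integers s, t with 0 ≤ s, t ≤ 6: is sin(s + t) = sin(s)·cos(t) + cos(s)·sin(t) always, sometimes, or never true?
The identity holds for every pair in the range. For instance at (s, t) = (2, 2): both sides equal sin(4) ≈ -0.7568.

Answer: Always true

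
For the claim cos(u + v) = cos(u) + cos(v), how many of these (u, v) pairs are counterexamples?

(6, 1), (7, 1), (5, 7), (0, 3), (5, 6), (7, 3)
Testing each pair:
(6, 1): LHS = cos(7) ≈ 0.7539, RHS = cos(1) + cos(6) ≈ 1.5 → counterexample
(7, 1): LHS = cos(8) ≈ -0.1455, RHS = cos(1) + cos(7) ≈ 1.294 → counterexample
(5, 7): LHS = cos(12) ≈ 0.8439, RHS = cos(5) + cos(7) ≈ 1.038 → counterexample
(0, 3): LHS = cos(3) ≈ -0.99, RHS = cos(3) + 1 ≈ 0.01001 → counterexample
(5, 6): LHS = cos(11) ≈ 0.004426, RHS = cos(5) + cos(6) ≈ 1.244 → counterexample
(7, 3): LHS = cos(10) ≈ -0.8391, RHS = cos(3) + cos(7) ≈ -0.2361 → counterexample

That makes 6 counterexamples.

Answer: 6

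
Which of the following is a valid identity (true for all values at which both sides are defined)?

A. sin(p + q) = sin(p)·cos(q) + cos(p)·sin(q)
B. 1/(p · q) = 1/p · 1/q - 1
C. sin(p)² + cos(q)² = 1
A: holds — e.g. at (3, 5), both sides equal sin(8) ≈ 0.9894.
B: fails at (1, 1) — LHS = 1, RHS = 0.
C: fails at (5, 8) — LHS = cos(8)² + sin(5)² ≈ 0.9407, RHS = 1.

Answer: A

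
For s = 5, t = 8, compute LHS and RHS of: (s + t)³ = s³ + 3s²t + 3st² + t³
LHS = (5 + 8)³ = 2197
RHS = 5³ + 3·5²·8 + 3·5·8² + 8³ = 2197

LHS = RHS: the two sides agree.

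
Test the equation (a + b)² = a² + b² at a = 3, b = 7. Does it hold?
Fails

Substituting a = 3, b = 7:

LHS = (3 + 7)² = 100
RHS = 3² + 7² = 58

LHS ≠ RHS, so the equation does not hold at this point.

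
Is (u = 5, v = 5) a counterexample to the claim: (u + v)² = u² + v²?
Yes

Substituting u = 5, v = 5:
LHS = (5 + 5)² = 100
RHS = 5² + 5² = 50

Since LHS ≠ RHS, this pair disproves the claim.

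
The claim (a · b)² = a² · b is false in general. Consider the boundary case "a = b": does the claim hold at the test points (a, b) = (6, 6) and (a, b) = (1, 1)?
Only at (1, 1)

At (6, 6): LHS = 1296 ≠ RHS = 216
At (1, 1): LHS = 1, RHS = 1 → equal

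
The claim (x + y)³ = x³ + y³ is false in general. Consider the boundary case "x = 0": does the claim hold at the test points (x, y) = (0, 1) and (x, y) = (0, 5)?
At (0, 1): LHS = 1, RHS = 1 → equal
At (0, 5): LHS = 125, RHS = 125 → equal

So the claim does hold at both of these boundary points, even though it is not an identity.

Answer: Yes, holds at both test points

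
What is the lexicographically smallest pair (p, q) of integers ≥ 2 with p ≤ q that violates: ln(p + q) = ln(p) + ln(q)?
Substituting (2, 3) into the claim:
LHS = ln(2 + 3) = ln(5) ≈ 1.609
RHS = ln(2) + ln(3) ≈ 1.792

Since LHS ≠ RHS, this pair disproves the claim, and no lexicographically smaller pair (p ≤ q, integers ≥ 2) does.

For instance (3, 6) is also a counterexample (LHS = ln(9) ≈ 2.197, RHS = ln(3) + ln(6) ≈ 2.89), but it's lexicographically larger.

Answer: (p, q) = (2, 3)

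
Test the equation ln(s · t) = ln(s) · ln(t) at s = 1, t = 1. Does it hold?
Substituting s = 1, t = 1:

LHS = ln(1 · 1) = 0
RHS = ln(1) · ln(1) = 0

LHS = RHS, so the equation holds at this point.

Answer: Holds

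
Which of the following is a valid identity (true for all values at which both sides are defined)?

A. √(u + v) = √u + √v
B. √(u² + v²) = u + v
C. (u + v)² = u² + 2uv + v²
A: fails at (2, 2) — LHS = 2, RHS = 2·√(2) ≈ 2.828.
B: fails at (3, 4) — LHS = 5, RHS = 7.
C: holds — e.g. at (3, 3), both sides equal 36.

Answer: C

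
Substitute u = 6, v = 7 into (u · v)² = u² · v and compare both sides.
LHS = (6 · 7)² = 1764
RHS = 6² · 7 = 252

LHS ≠ RHS, so the equation does not hold here.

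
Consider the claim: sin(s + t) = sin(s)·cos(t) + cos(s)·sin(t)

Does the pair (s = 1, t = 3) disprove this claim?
No

Substituting s = 1, t = 3:
LHS = sin(1 + 3) = sin(4) ≈ -0.7568
RHS = sin(1)·cos(3) + cos(1)·sin(3) = sin(1)·cos(3) + sin(3)·cos(1) ≈ -0.7568

The sides agree, so this pair does not disprove the claim.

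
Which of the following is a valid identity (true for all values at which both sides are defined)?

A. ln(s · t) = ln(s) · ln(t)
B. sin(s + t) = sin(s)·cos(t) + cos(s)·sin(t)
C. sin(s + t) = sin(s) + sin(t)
B

A: fails at (2, 5) — LHS = ln(10) ≈ 2.303, RHS = ln(2)·ln(5) ≈ 1.116.
B: holds — e.g. at (2, 3), both sides equal sin(5) ≈ -0.9589.
C: fails at (1, 2) — LHS = sin(3) ≈ 0.1411, RHS = sin(1) + sin(2) ≈ 1.751.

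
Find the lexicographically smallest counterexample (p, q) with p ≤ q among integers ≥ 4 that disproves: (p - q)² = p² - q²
Substituting (4, 5) into the claim:
LHS = (4 - 5)² = 1
RHS = 4² - 5² = -9

Since LHS ≠ RHS, this pair disproves the claim, and no lexicographically smaller pair (p ≤ q, integers ≥ 4) does.

For instance (6, 9) is also a counterexample (LHS = 9, RHS = -45), but it's lexicographically larger.

Answer: (p, q) = (4, 5)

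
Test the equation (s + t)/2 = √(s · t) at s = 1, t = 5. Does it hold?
Substituting s = 1, t = 5:

LHS = (1 + 5)/2 = 3
RHS = √(1 · 5) = √(5) ≈ 2.236

LHS ≠ RHS, so the equation does not hold at this point.

Answer: Fails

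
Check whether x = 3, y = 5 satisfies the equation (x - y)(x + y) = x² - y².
Substituting x = 3, y = 5:

LHS = (3 - 5)(3 + 5) = -16
RHS = 3² - 5² = -16

LHS = RHS, so the equation holds at this point.

Answer: Holds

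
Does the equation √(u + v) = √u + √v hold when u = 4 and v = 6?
Substituting u = 4, v = 6:

LHS = √(4 + 6) = √(10) ≈ 3.162
RHS = √4 + √6 = 2 + √(6) ≈ 4.449

LHS ≠ RHS, so the equation does not hold at this point.

Answer: Fails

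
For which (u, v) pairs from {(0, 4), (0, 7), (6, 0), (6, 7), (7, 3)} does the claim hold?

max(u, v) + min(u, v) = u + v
All pairs

Testing each pair:
(0, 4): LHS = 4, RHS = 4 → holds
(0, 7): LHS = 7, RHS = 7 → holds
(6, 0): LHS = 6, RHS = 6 → holds
(6, 7): LHS = 13, RHS = 13 → holds
(7, 3): LHS = 10, RHS = 10 → holds

Every pair satisfies the claim.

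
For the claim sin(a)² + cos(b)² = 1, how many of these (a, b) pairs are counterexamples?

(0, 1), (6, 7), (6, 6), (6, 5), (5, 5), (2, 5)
4

Testing each pair:
(0, 1): LHS = cos(1)² ≈ 0.2919, RHS = 1 → counterexample
(6, 7): LHS = sin(6)² + cos(7)² ≈ 0.6464, RHS = 1 → counterexample
(6, 6): LHS = sin(6)² + cos(6)² = 1, RHS = 1 → satisfies claim
(6, 5): LHS = sin(6)² + cos(5)² ≈ 0.1585, RHS = 1 → counterexample
(5, 5): LHS = cos(5)² + sin(5)² = 1, RHS = 1 → satisfies claim
(2, 5): LHS = cos(5)² + sin(2)² ≈ 0.9073, RHS = 1 → counterexample

That makes 4 counterexamples.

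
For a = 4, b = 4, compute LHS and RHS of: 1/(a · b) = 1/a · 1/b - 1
LHS = 1/(4 · 4) = 1/16
RHS = 1/4 · 1/4 - 1 = -15/16

LHS ≠ RHS, so the equation does not hold here.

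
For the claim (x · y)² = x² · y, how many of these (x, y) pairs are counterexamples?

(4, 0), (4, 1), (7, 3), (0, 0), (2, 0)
Testing each pair:
(4, 0): LHS = 0, RHS = 0 → satisfies claim
(4, 1): LHS = 16, RHS = 16 → satisfies claim
(7, 3): LHS = 441, RHS = 147 → counterexample
(0, 0): LHS = 0, RHS = 0 → satisfies claim
(2, 0): LHS = 0, RHS = 0 → satisfies claim

That makes 1 counterexample.

Answer: 1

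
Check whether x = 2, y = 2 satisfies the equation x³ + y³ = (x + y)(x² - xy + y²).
Holds

Substituting x = 2, y = 2:

LHS = 2³ + 2³ = 16
RHS = (2 + 2)(2² - 2·2 + 2²) = 16

LHS = RHS, so the equation holds at this point.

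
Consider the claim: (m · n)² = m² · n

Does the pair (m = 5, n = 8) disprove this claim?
Yes

Substituting m = 5, n = 8:
LHS = (5 · 8)² = 1600
RHS = 5² · 8 = 200

Since LHS ≠ RHS, this pair disproves the claim.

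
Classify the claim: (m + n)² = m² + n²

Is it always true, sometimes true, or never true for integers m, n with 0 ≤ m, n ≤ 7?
It holds at (m, n) = (2, 0) (both sides equal 4), but fails at (m, n) = (6, 6) (LHS = 144, RHS = 72).

Answer: Sometimes true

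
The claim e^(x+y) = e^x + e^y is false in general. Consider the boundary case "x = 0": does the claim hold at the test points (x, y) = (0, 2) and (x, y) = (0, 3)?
At (0, 2): LHS = e^2 ≈ 7.389 ≠ RHS = 1 + e^2 ≈ 8.389
At (0, 3): LHS = e^3 ≈ 20.09 ≠ RHS = 1 + e^3 ≈ 21.09

Answer: No, fails at both test points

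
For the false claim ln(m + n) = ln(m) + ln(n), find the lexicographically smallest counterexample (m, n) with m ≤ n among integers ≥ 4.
(m, n) = (4, 4)

Substituting (4, 4) into the claim:
LHS = ln(4 + 4) = ln(8) ≈ 2.079
RHS = ln(4) + ln(4) = 2·ln(4) ≈ 2.773

Since LHS ≠ RHS, this pair disproves the claim, and no lexicographically smaller pair (m ≤ n, integers ≥ 4) does.

For instance (5, 5) is also a counterexample (LHS = ln(10) ≈ 2.303, RHS = 2·ln(5) ≈ 3.219), but it's lexicographically larger.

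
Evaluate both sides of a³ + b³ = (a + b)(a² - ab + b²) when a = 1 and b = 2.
LHS = 1³ + 2³ = 9
RHS = (1 + 2)(1² - 1·2 + 2²) = 9

LHS = RHS: the two sides agree.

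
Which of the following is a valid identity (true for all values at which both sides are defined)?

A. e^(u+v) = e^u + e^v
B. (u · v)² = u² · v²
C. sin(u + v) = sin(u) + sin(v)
B

A: fails at (4, 4) — LHS = e^8 ≈ 2981, RHS = 2·e^4 ≈ 109.2.
B: holds — e.g. at (1, 2), both sides equal 4.
C: fails at (1, 2) — LHS = sin(3) ≈ 0.1411, RHS = sin(1) + sin(2) ≈ 1.751.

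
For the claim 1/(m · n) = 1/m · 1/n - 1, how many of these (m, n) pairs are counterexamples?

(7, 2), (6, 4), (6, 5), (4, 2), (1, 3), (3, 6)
6

Testing each pair:
(7, 2): LHS = 1/14, RHS = -13/14 → counterexample
(6, 4): LHS = 1/24, RHS = -23/24 → counterexample
(6, 5): LHS = 1/30, RHS = -29/30 → counterexample
(4, 2): LHS = 1/8, RHS = -7/8 → counterexample
(1, 3): LHS = 1/3, RHS = -2/3 → counterexample
(3, 6): LHS = 1/18, RHS = -17/18 → counterexample

That makes 6 counterexamples.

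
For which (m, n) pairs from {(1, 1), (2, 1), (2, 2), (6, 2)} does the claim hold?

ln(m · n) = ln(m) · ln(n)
(1, 1)

Testing each pair:
(1, 1): LHS = 0, RHS = 0 → holds
(2, 1): LHS = ln(2) ≈ 0.6931, RHS = 0 → fails
(2, 2): LHS = ln(4) ≈ 1.386, RHS = ln(2)² ≈ 0.4805 → fails
(6, 2): LHS = ln(12) ≈ 2.485, RHS = ln(2)·ln(6) ≈ 1.242 → fails

1 of 4 pairs satisfies the claim.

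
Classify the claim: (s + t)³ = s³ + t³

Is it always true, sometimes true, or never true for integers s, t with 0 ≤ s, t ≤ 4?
Sometimes true

It holds at (s, t) = (1, 0) (both sides equal 1), but fails at (s, t) = (4, 1) (LHS = 125, RHS = 65).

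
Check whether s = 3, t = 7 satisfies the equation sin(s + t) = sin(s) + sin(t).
Fails

Substituting s = 3, t = 7:

LHS = sin(3 + 7) = sin(10) ≈ -0.544
RHS = sin(3) + sin(7) ≈ 0.7981

LHS ≠ RHS, so the equation does not hold at this point.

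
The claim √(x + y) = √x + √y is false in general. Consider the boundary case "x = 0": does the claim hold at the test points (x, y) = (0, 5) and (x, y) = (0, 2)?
At (0, 5): LHS = √(5) ≈ 2.236, RHS = √(5) ≈ 2.236 → equal
At (0, 2): LHS = √(2) ≈ 1.414, RHS = √(2) ≈ 1.414 → equal

So the claim does hold at both of these boundary points, even though it is not an identity.

Answer: Yes, holds at both test points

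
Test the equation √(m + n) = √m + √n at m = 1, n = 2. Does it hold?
Fails

Substituting m = 1, n = 2:

LHS = √(1 + 2) = √(3) ≈ 1.732
RHS = √1 + √2 = 1 + √(2) ≈ 2.414

LHS ≠ RHS, so the equation does not hold at this point.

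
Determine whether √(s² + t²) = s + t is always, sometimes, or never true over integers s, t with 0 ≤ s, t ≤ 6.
It holds at (s, t) = (1, 0) (both sides equal 1), but fails at (s, t) = (5, 5) (LHS = 5·√(2) ≈ 7.071, RHS = 10).

Answer: Sometimes true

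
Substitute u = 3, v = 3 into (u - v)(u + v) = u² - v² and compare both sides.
LHS = (3 - 3)(3 + 3) = 0
RHS = 3² - 3² = 0

LHS = RHS: the two sides agree.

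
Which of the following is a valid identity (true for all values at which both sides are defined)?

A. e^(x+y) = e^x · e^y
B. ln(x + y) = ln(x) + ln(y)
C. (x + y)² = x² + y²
A: holds — e.g. at (3, 5), both sides equal e^8 ≈ 2981.
B: fails at (2, 4) — LHS = ln(6) ≈ 1.792, RHS = ln(2) + ln(4) ≈ 2.079.
C: fails at (4, 4) — LHS = 64, RHS = 32.

Answer: A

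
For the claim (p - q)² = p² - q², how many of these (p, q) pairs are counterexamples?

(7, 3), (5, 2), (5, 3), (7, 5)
4

Testing each pair:
(7, 3): LHS = 16, RHS = 40 → counterexample
(5, 2): LHS = 9, RHS = 21 → counterexample
(5, 3): LHS = 4, RHS = 16 → counterexample
(7, 5): LHS = 4, RHS = 24 → counterexample

That makes 4 counterexamples.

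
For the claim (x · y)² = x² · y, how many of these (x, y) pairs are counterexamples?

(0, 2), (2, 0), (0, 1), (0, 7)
0

Testing each pair:
(0, 2): LHS = 0, RHS = 0 → satisfies claim
(2, 0): LHS = 0, RHS = 0 → satisfies claim
(0, 1): LHS = 0, RHS = 0 → satisfies claim
(0, 7): LHS = 0, RHS = 0 → satisfies claim

That makes 0 counterexamples.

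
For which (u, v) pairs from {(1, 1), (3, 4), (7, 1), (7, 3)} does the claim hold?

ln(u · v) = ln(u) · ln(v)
(1, 1)

Testing each pair:
(1, 1): LHS = 0, RHS = 0 → holds
(3, 4): LHS = ln(12) ≈ 2.485, RHS = ln(3)·ln(4) ≈ 1.523 → fails
(7, 1): LHS = ln(7) ≈ 1.946, RHS = 0 → fails
(7, 3): LHS = ln(21) ≈ 3.045, RHS = ln(3)·ln(7) ≈ 2.138 → fails

1 of 4 pairs satisfies the claim.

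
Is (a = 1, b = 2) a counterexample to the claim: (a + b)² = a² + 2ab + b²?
Substituting a = 1, b = 2:
LHS = (1 + 2)² = 9
RHS = 1² + 2·1·2 + 2² = 9

The sides agree, so this pair does not disprove the claim.

Answer: No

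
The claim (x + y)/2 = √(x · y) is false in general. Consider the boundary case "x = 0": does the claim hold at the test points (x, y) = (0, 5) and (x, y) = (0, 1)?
No, fails at both test points

At (0, 5): LHS = 5/2 ≠ RHS = 0
At (0, 1): LHS = 1/2 ≠ RHS = 0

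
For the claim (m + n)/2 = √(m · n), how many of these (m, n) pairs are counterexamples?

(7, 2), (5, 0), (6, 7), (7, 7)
3

Testing each pair:
(7, 2): LHS = 9/2, RHS = √(14) ≈ 3.742 → counterexample
(5, 0): LHS = 5/2, RHS = 0 → counterexample
(6, 7): LHS = 13/2, RHS = √(42) ≈ 6.481 → counterexample
(7, 7): LHS = 7, RHS = 7 → satisfies claim

That makes 3 counterexamples.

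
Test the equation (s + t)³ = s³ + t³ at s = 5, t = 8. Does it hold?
Fails

Substituting s = 5, t = 8:

LHS = (5 + 8)³ = 2197
RHS = 5³ + 8³ = 637

LHS ≠ RHS, so the equation does not hold at this point.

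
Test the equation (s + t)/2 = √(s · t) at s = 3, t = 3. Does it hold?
Holds

Substituting s = 3, t = 3:

LHS = (3 + 3)/2 = 3
RHS = √(3 · 3) = 3

LHS = RHS, so the equation holds at this point.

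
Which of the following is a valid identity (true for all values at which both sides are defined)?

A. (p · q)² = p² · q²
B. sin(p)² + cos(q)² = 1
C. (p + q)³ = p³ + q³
A: holds — e.g. at (6, 7), both sides equal 1764.
B: fails at (2, 7) — LHS = cos(7)² + sin(2)² ≈ 1.395, RHS = 1.
C: fails at (4, 6) — LHS = 1000, RHS = 280.

Answer: A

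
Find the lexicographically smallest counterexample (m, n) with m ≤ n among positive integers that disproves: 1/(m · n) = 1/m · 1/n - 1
(m, n) = (1, 1)

Substituting (1, 1) into the claim:
LHS = 1/(1 · 1) = 1
RHS = 1/1 · 1/1 - 1 = 0

Since LHS ≠ RHS, this pair disproves the claim, and no lexicographically smaller pair (m ≤ n, positive integers) does.

For instance (4, 5) is also a counterexample (LHS = 1/20, RHS = -19/20), but it's lexicographically larger.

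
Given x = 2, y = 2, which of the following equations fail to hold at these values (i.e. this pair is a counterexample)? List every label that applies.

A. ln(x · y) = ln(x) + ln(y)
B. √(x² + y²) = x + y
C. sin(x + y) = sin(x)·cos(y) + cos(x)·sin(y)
Evaluating each claim at the given values:
A. LHS = ln(4) ≈ 1.386, RHS = 2·ln(2) ≈ 1.386 → holds here (LHS = RHS)
B. LHS = 2·√(2) ≈ 2.828, RHS = 4 → fails here (LHS ≠ RHS)
C. LHS = sin(4) ≈ -0.7568, RHS = 2·sin(2)·cos(2) ≈ -0.7568 → holds here (LHS = RHS)

Answer: B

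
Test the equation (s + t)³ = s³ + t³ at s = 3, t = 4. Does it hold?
Fails

Substituting s = 3, t = 4:

LHS = (3 + 4)³ = 343
RHS = 3³ + 4³ = 91

LHS ≠ RHS, so the equation does not hold at this point.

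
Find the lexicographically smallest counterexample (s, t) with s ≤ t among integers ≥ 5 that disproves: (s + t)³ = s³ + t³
Substituting (5, 5) into the claim:
LHS = (5 + 5)³ = 1000
RHS = 5³ + 5³ = 250

Since LHS ≠ RHS, this pair disproves the claim, and no lexicographically smaller pair (s ≤ t, integers ≥ 5) does.

For instance (8, 12) is also a counterexample (LHS = 8000, RHS = 2240), but it's lexicographically larger.

Answer: (s, t) = (5, 5)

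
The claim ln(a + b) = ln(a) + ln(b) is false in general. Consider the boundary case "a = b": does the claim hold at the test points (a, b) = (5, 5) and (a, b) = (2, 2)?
Only at (2, 2)

At (5, 5): LHS = ln(10) ≈ 2.303 ≠ RHS = 2·ln(5) ≈ 3.219
At (2, 2): LHS = ln(4) ≈ 1.386, RHS = 2·ln(2) ≈ 1.386 → equal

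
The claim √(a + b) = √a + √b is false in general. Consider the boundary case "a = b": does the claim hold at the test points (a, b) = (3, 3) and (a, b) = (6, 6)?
No, fails at both test points

At (3, 3): LHS = √(6) ≈ 2.449 ≠ RHS = 2·√(3) ≈ 3.464
At (6, 6): LHS = 2·√(3) ≈ 3.464 ≠ RHS = 2·√(6) ≈ 4.899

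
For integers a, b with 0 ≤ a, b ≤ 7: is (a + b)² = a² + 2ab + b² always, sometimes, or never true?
The identity holds for every pair in the range. For instance at (a, b) = (7, 5): both sides equal 144.

Answer: Always true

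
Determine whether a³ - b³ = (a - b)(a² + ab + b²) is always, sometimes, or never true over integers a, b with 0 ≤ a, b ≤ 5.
The identity holds for every pair in the range. For instance at (a, b) = (4, 4): both sides equal 0.

Answer: Always true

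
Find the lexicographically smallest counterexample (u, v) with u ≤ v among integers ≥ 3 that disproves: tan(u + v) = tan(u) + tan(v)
Substituting (3, 3) into the claim:
LHS = tan(3 + 3) = tan(6) ≈ -0.291
RHS = tan(3) + tan(3) = 2·tan(3) ≈ -0.2851

Since LHS ≠ RHS, this pair disproves the claim, and no lexicographically smaller pair (u ≤ v, integers ≥ 3) does.

For instance (6, 6) is also a counterexample (LHS = tan(12) ≈ -0.6359, RHS = 2·tan(6) ≈ -0.582), but it's lexicographically larger.

Answer: (u, v) = (3, 3)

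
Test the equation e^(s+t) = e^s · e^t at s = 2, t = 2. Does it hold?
Holds

Substituting s = 2, t = 2:

LHS = e^(2+2) = e^4 ≈ 54.6
RHS = e^2 · e^2 = e^4 ≈ 54.6

LHS = RHS, so the equation holds at this point.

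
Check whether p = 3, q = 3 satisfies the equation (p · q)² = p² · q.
Substituting p = 3, q = 3:

LHS = (3 · 3)² = 81
RHS = 3² · 3 = 27

LHS ≠ RHS, so the equation does not hold at this point.

Answer: Fails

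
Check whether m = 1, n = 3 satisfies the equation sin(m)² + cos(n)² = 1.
Substituting m = 1, n = 3:

LHS = sin(1)² + cos(3)² ≈ 1.688
RHS = 1

LHS ≠ RHS, so the equation does not hold at this point.

Answer: Fails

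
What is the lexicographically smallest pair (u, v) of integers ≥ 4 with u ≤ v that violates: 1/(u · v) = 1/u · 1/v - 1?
(u, v) = (4, 4)

Substituting (4, 4) into the claim:
LHS = 1/(4 · 4) = 1/16
RHS = 1/4 · 1/4 - 1 = -15/16

Since LHS ≠ RHS, this pair disproves the claim, and no lexicographically smaller pair (u ≤ v, integers ≥ 4) does.

For instance (8, 10) is also a counterexample (LHS = 1/80, RHS = -79/80), but it's lexicographically larger.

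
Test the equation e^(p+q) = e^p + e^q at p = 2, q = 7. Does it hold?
Fails

Substituting p = 2, q = 7:

LHS = e^(2+7) = e^9 ≈ 8103
RHS = e^2 + e^7 ≈ 1104

LHS ≠ RHS, so the equation does not hold at this point.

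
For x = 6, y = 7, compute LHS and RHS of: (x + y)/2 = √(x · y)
LHS = (6 + 7)/2 = 13/2
RHS = √(6 · 7) = √(42) ≈ 6.481

LHS ≠ RHS (they differ by about 0.01926), so the equation does not hold here.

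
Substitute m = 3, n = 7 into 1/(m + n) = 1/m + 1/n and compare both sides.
LHS = 1/(3 + 7) = 1/10
RHS = 1/3 + 1/7 = 10/21

LHS ≠ RHS, so the equation does not hold here.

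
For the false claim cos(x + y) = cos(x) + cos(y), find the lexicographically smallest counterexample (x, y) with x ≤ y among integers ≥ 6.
(x, y) = (6, 6)

Substituting (6, 6) into the claim:
LHS = cos(6 + 6) = cos(12) ≈ 0.8439
RHS = cos(6) + cos(6) = 2·cos(6) ≈ 1.92

Since LHS ≠ RHS, this pair disproves the claim, and no lexicographically smaller pair (x ≤ y, integers ≥ 6) does.

For instance (7, 13) is also a counterexample (LHS = cos(20) ≈ 0.4081, RHS = cos(7) + cos(13) ≈ 1.661), but it's lexicographically larger.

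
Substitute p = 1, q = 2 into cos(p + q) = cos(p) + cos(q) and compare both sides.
LHS = cos(1 + 2) = cos(3) ≈ -0.99
RHS = cos(1) + cos(2) ≈ 0.1242

LHS ≠ RHS (they differ by about 1.114), so the equation does not hold here.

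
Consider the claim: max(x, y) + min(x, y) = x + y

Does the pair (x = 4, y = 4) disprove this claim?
No

Substituting x = 4, y = 4:
LHS = max(4, 4) + min(4, 4) = 8
RHS = 4 + 4 = 8

The sides agree, so this pair does not disprove the claim.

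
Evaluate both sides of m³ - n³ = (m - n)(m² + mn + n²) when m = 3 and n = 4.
LHS = 3³ - 4³ = -37
RHS = (3 - 4)(3² + 3·4 + 4²) = -37

LHS = RHS: the two sides agree.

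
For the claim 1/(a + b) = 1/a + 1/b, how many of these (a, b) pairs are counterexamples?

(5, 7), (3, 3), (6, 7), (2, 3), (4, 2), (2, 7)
6

Testing each pair:
(5, 7): LHS = 1/12, RHS = 12/35 → counterexample
(3, 3): LHS = 1/6, RHS = 2/3 → counterexample
(6, 7): LHS = 1/13, RHS = 13/42 → counterexample
(2, 3): LHS = 1/5, RHS = 5/6 → counterexample
(4, 2): LHS = 1/6, RHS = 3/4 → counterexample
(2, 7): LHS = 1/9, RHS = 9/14 → counterexample

That makes 6 counterexamples.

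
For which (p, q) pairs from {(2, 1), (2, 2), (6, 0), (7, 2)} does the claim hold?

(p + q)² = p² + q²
Testing each pair:
(2, 1): LHS = 9, RHS = 5 → fails
(2, 2): LHS = 16, RHS = 8 → fails
(6, 0): LHS = 36, RHS = 36 → holds
(7, 2): LHS = 81, RHS = 53 → fails

1 of 4 pairs satisfies the claim.

Answer: (6, 0)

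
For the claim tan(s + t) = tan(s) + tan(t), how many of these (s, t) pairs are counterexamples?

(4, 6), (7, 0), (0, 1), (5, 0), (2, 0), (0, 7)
Testing each pair:
(4, 6): LHS = tan(10) ≈ 0.6484, RHS = tan(6) + tan(4) ≈ 0.8668 → counterexample
(7, 0): LHS = tan(7) ≈ 0.8714, RHS = tan(7) ≈ 0.8714 → satisfies claim
(0, 1): LHS = tan(1) ≈ 1.557, RHS = tan(1) ≈ 1.557 → satisfies claim
(5, 0): LHS = tan(5) ≈ -3.381, RHS = tan(5) ≈ -3.381 → satisfies claim
(2, 0): LHS = tan(2) ≈ -2.185, RHS = tan(2) ≈ -2.185 → satisfies claim
(0, 7): LHS = tan(7) ≈ 0.8714, RHS = tan(7) ≈ 0.8714 → satisfies claim

That makes 1 counterexample.

Answer: 1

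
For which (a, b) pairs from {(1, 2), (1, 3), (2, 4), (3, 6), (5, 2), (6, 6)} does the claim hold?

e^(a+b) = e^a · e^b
All pairs

Testing each pair:
(1, 2): LHS = e^3 ≈ 20.09, RHS = e^3 ≈ 20.09 → holds
(1, 3): LHS = e^4 ≈ 54.6, RHS = e^4 ≈ 54.6 → holds
(2, 4): LHS = e^6 ≈ 403.4, RHS = e^6 ≈ 403.4 → holds
(3, 6): LHS = e^9 ≈ 8103, RHS = e^9 ≈ 8103 → holds
(5, 2): LHS = e^7 ≈ 1097, RHS = e^7 ≈ 1097 → holds
(6, 6): LHS = e^12 ≈ 162754.8, RHS = e^12 ≈ 162754.8 → holds

Every pair satisfies the claim.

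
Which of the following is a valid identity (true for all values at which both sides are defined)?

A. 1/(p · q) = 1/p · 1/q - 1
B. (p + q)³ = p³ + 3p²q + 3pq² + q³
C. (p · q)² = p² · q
B

A: fails at (4, 4) — LHS = 1/16, RHS = -15/16.
B: holds — e.g. at (1, 5), both sides equal 216.
C: fails at (1, 4) — LHS = 16, RHS = 4.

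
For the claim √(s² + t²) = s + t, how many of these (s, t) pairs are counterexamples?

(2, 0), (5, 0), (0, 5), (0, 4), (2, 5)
Testing each pair:
(2, 0): LHS = 2, RHS = 2 → satisfies claim
(5, 0): LHS = 5, RHS = 5 → satisfies claim
(0, 5): LHS = 5, RHS = 5 → satisfies claim
(0, 4): LHS = 4, RHS = 4 → satisfies claim
(2, 5): LHS = √(29) ≈ 5.385, RHS = 7 → counterexample

That makes 1 counterexample.

Answer: 1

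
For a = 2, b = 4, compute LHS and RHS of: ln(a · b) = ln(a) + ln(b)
LHS = ln(2 · 4) = ln(8) ≈ 2.079
RHS = ln(2) + ln(4) ≈ 2.079

LHS = RHS: the two sides agree.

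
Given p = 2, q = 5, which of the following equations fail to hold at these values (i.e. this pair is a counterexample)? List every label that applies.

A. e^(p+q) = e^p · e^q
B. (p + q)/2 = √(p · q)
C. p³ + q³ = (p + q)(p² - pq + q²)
Evaluating each claim at the given values:
A. LHS = e^7 ≈ 1097, RHS = e^7 ≈ 1097 → holds here (LHS = RHS)
B. LHS = 7/2, RHS = √(10) ≈ 3.162 → fails here (LHS ≠ RHS)
C. LHS = 133, RHS = 133 → holds here (LHS = RHS)

Answer: B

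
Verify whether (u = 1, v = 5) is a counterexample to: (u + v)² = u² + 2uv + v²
Substituting u = 1, v = 5:
LHS = (1 + 5)² = 36
RHS = 1² + 2·1·5 + 5² = 36

The sides agree, so this pair does not disprove the claim.

Answer: No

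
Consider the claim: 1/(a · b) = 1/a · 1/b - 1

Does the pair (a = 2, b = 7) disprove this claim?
Yes

Substituting a = 2, b = 7:
LHS = 1/(2 · 7) = 1/14
RHS = 1/2 · 1/7 - 1 = -13/14

Since LHS ≠ RHS, this pair disproves the claim.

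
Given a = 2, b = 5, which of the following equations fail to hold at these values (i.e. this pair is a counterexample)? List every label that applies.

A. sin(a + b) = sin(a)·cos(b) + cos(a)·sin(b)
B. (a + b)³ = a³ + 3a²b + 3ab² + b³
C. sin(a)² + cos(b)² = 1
C

Evaluating each claim at the given values:
A. LHS = sin(7) ≈ 0.657, RHS = sin(2)·cos(5) + sin(5)·cos(2) ≈ 0.657 → holds here (LHS = RHS)
B. LHS = 343, RHS = 343 → holds here (LHS = RHS)
C. LHS = cos(5)² + sin(2)² ≈ 0.9073, RHS = 1 → fails here (LHS ≠ RHS)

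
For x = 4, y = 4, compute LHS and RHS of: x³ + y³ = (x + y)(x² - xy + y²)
LHS = 4³ + 4³ = 128
RHS = (4 + 4)(4² - 4·4 + 4²) = 128

LHS = RHS: the two sides agree.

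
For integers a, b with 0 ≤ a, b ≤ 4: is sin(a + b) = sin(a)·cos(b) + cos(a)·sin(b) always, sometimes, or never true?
Always true

The identity holds for every pair in the range. For instance at (a, b) = (0, 2): both sides equal sin(2) ≈ 0.9093.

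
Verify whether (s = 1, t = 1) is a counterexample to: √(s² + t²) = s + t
Substituting s = 1, t = 1:
LHS = √(1² + 1²) = √(2) ≈ 1.414
RHS = 1 + 1 = 2

Since LHS ≠ RHS, this pair disproves the claim.

Answer: Yes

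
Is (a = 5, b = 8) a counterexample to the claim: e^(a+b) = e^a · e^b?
No

Substituting a = 5, b = 8:
LHS = e^(5+8) = e^13 ≈ 442413.4
RHS = e^5 · e^8 = e^13 ≈ 442413.4

The sides agree, so this pair does not disprove the claim.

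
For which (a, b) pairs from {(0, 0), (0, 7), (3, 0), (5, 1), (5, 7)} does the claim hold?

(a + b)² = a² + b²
Testing each pair:
(0, 0): LHS = 0, RHS = 0 → holds
(0, 7): LHS = 49, RHS = 49 → holds
(3, 0): LHS = 9, RHS = 9 → holds
(5, 1): LHS = 36, RHS = 26 → fails
(5, 7): LHS = 144, RHS = 74 → fails

3 of 5 pairs satisfy the claim.

Answer: (0, 0), (0, 7), (3, 0)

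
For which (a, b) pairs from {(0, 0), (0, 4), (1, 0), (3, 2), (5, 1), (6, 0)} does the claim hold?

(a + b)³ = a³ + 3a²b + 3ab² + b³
Testing each pair:
(0, 0): LHS = 0, RHS = 0 → holds
(0, 4): LHS = 64, RHS = 64 → holds
(1, 0): LHS = 1, RHS = 1 → holds
(3, 2): LHS = 125, RHS = 125 → holds
(5, 1): LHS = 216, RHS = 216 → holds
(6, 0): LHS = 216, RHS = 216 → holds

Every pair satisfies the claim.

Answer: All pairs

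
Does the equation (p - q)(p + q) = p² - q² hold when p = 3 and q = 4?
Substituting p = 3, q = 4:

LHS = (3 - 4)(3 + 4) = -7
RHS = 3² - 4² = -7

LHS = RHS, so the equation holds at this point.

Answer: Holds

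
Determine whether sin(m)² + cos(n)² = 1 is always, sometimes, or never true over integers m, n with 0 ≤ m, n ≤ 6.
Sometimes true

It holds at (m, n) = (4, 4) (both sides equal 1), but fails at (m, n) = (4, 1) (LHS = cos(1)² + sin(4)² ≈ 0.8647, RHS = 1).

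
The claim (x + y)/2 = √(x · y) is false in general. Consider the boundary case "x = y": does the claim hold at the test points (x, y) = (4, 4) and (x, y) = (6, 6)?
At (4, 4): LHS = 4, RHS = 4 → equal
At (6, 6): LHS = 6, RHS = 6 → equal

So the claim does hold at both of these boundary points, even though it is not an identity.

Answer: Yes, holds at both test points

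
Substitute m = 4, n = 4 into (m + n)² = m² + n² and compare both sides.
LHS = (4 + 4)² = 64
RHS = 4² + 4² = 32

LHS ≠ RHS, so the equation does not hold here.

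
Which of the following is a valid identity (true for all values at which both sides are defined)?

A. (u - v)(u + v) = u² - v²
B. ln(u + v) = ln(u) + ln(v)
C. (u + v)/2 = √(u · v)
A

A: holds — e.g. at (4, 5), both sides equal -9.
B: fails at (2, 7) — LHS = ln(9) ≈ 2.197, RHS = ln(2) + ln(7) ≈ 2.639.
C: fails at (1, 5) — LHS = 3, RHS = √(5) ≈ 2.236.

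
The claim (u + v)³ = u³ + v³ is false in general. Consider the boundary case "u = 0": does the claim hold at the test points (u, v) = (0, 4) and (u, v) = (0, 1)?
Yes, holds at both test points

At (0, 4): LHS = 64, RHS = 64 → equal
At (0, 1): LHS = 1, RHS = 1 → equal

So the claim does hold at both of these boundary points, even though it is not an identity.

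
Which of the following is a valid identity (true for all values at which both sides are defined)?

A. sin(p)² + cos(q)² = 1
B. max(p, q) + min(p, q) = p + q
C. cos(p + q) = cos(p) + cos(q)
B

A: fails at (1, 2) — LHS = cos(2)² + sin(1)² ≈ 0.8813, RHS = 1.
B: holds — e.g. at (2, 3), both sides equal 5.
C: fails at (2, 2) — LHS = cos(4) ≈ -0.6536, RHS = 2·cos(2) ≈ -0.8323.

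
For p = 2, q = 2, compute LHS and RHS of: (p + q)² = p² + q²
LHS = (2 + 2)² = 16
RHS = 2² + 2² = 8

LHS ≠ RHS, so the equation does not hold here.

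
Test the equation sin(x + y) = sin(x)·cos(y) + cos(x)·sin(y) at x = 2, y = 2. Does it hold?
Holds

Substituting x = 2, y = 2:

LHS = sin(2 + 2) = sin(4) ≈ -0.7568
RHS = sin(2)·cos(2) + cos(2)·sin(2) = 2·sin(2)·cos(2) ≈ -0.7568

LHS = RHS, so the equation holds at this point.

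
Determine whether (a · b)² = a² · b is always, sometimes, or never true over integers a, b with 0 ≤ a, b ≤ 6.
Sometimes true

It holds at (a, b) = (0, 1) (both sides equal 0), but fails at (a, b) = (6, 4) (LHS = 576, RHS = 144).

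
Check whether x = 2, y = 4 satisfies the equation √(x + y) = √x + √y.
Substituting x = 2, y = 4:

LHS = √(2 + 4) = √(6) ≈ 2.449
RHS = √2 + √4 = √(2) + 2 ≈ 3.414

LHS ≠ RHS, so the equation does not hold at this point.

Answer: Fails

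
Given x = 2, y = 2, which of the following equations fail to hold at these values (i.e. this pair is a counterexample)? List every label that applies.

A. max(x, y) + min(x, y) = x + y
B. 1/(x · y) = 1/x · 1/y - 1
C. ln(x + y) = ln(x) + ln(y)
Evaluating each claim at the given values:
A. LHS = 4, RHS = 4 → holds here (LHS = RHS)
B. LHS = 1/4, RHS = -3/4 → fails here (LHS ≠ RHS)
C. LHS = ln(4) ≈ 1.386, RHS = 2·ln(2) ≈ 1.386 → holds here (LHS = RHS)

Answer: B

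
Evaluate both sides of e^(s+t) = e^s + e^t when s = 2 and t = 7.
LHS = e^(2+7) = e^9 ≈ 8103
RHS = e^2 + e^7 ≈ 1104

LHS ≠ RHS (they differ by about 6999), so the equation does not hold here.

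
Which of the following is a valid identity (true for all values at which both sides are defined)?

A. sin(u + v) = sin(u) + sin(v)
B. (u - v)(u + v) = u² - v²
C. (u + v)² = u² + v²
B

A: fails at (5, 8) — LHS = sin(13) ≈ 0.4202, RHS = sin(5) + sin(8) ≈ 0.03043.
B: holds — e.g. at (2, 2), both sides equal 0.
C: fails at (5, 8) — LHS = 169, RHS = 89.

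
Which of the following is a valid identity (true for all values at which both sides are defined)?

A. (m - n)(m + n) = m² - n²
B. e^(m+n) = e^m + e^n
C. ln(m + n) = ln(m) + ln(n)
A: holds — e.g. at (1, 1), both sides equal 0.
B: fails at (3, 3) — LHS = e^6 ≈ 403.4, RHS = 2·e^3 ≈ 40.17.
C: fails at (2, 3) — LHS = ln(5) ≈ 1.609, RHS = ln(2) + ln(3) ≈ 1.792.

Answer: A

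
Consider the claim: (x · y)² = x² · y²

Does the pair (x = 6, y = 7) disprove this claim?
No

Substituting x = 6, y = 7:
LHS = (6 · 7)² = 1764
RHS = 6² · 7² = 1764

The sides agree, so this pair does not disprove the claim.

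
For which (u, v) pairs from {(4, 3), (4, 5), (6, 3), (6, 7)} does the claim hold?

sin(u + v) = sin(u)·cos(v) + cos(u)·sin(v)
Testing each pair:
(4, 3): LHS = sin(7) ≈ 0.657, RHS = sin(3)·cos(4) + sin(4)·cos(3) ≈ 0.657 → holds
(4, 5): LHS = sin(9) ≈ 0.4121, RHS = sin(4)·cos(5) + sin(5)·cos(4) ≈ 0.4121 → holds
(6, 3): LHS = sin(9) ≈ 0.4121, RHS = sin(3)·cos(6) + sin(6)·cos(3) ≈ 0.4121 → holds
(6, 7): LHS = sin(13) ≈ 0.4202, RHS = sin(6)·cos(7) + sin(7)·cos(6) ≈ 0.4202 → holds

Every pair satisfies the claim.

Answer: All pairs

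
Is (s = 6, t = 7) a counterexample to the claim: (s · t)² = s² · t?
Substituting s = 6, t = 7:
LHS = (6 · 7)² = 1764
RHS = 6² · 7 = 252

Since LHS ≠ RHS, this pair disproves the claim.

Answer: Yes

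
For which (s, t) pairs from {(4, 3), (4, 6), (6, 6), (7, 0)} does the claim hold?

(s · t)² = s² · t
(7, 0)

Testing each pair:
(4, 3): LHS = 144, RHS = 48 → fails
(4, 6): LHS = 576, RHS = 96 → fails
(6, 6): LHS = 1296, RHS = 216 → fails
(7, 0): LHS = 0, RHS = 0 → holds

1 of 4 pairs satisfies the claim.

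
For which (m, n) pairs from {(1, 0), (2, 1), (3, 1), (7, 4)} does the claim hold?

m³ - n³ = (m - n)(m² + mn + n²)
All pairs

Testing each pair:
(1, 0): LHS = 1, RHS = 1 → holds
(2, 1): LHS = 7, RHS = 7 → holds
(3, 1): LHS = 26, RHS = 26 → holds
(7, 4): LHS = 279, RHS = 279 → holds

Every pair satisfies the claim.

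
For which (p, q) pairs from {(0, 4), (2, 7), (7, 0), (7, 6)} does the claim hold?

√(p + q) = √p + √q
Testing each pair:
(0, 4): LHS = 2, RHS = 2 → holds
(2, 7): LHS = 3, RHS = √(2) + √(7) ≈ 4.06 → fails
(7, 0): LHS = √(7) ≈ 2.646, RHS = √(7) ≈ 2.646 → holds
(7, 6): LHS = √(13) ≈ 3.606, RHS = √(6) + √(7) ≈ 5.095 → fails

2 of 4 pairs satisfy the claim.

Answer: (0, 4), (7, 0)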